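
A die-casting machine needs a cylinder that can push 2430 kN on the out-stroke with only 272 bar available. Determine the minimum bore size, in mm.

D ≈ 337 mm

Extension force acts on the full piston face: F = P × (π/4)D².
D = √(4F / (πP)) = √(4 × 2430 kN / (π × 272 bar))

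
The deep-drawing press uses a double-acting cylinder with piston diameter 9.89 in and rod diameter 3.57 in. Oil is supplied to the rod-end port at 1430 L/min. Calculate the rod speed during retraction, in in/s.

v ≈ 21.8 in/s

Rod-side annular area A_ann = π/4 × (9.89² − 3.57²) = 66.81 in^2
Flow into the rod-end port fills the annular volume.
v = Q / A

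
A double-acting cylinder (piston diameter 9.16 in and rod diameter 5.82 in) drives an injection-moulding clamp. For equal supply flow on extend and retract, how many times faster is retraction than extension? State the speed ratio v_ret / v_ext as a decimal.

Cap-side area A_cap = π/4 × (9.16 in)² = 65.90 in^2
Rod-side annular area A_ann = π/4 × (9.16² − 5.82²) = 39.30 in^2
For equal Q, v ∝ 1/A, so v_ret/v_ext = A_cap/A_ann.

v_ret/v_ext ≈ 1.68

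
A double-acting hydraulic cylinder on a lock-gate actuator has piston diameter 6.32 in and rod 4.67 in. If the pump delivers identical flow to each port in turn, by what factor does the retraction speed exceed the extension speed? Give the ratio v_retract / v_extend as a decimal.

Cap-side area A_cap = π/4 × (6.32 in)² = 31.37 in^2
Rod-side annular area A_ann = π/4 × (6.32² − 4.67²) = 14.24 in^2
For equal Q, v ∝ 1/A, so v_ret/v_ext = A_cap/A_ann.

v_ret/v_ext ≈ 2.20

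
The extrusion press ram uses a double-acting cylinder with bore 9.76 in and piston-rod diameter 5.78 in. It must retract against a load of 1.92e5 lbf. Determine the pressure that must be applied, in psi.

Rod-side annular area A_ann = π/4 × (9.76² − 5.78²) = 48.58 in^2
Retraction: pressure acts on the annular area.
P = F / A = 1.92e5 lbf / A

P ≈ 3950 psi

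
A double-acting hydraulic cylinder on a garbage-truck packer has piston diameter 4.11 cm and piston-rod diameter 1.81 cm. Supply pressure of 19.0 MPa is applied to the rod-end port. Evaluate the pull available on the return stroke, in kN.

F ≈ 20.3 kN

Rod-side annular area A_ann = π/4 × (4.11² − 1.81²) = 10.69 cm^2
On retraction the pressure acts on the annular area (bore minus rod).
F = P × A_ann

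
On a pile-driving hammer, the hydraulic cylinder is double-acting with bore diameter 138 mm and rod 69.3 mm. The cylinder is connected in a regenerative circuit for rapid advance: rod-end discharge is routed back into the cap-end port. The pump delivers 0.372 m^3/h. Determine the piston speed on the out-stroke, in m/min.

v ≈ 1.64 m/min

In regeneration the rod-end outflow joins the pump flow into the cap end, so the net volume the pump must supply per unit advance equals the rod cross-section area.
Rod cross-section A_rod = π/4 × (69.3 mm)² = 3772 mm^2
v = Q_pump / A_rod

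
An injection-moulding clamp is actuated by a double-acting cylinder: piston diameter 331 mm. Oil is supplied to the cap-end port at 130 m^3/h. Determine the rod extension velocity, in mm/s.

v ≈ 420 mm/s

Cap-side area A_cap = π/4 × (331 mm)² = 86050 mm^2
v = Q / A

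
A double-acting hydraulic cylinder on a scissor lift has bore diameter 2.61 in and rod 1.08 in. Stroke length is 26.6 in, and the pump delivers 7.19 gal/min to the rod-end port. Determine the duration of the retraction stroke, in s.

t ≈ 4.26 s

Rod-side annular area A_ann = π/4 × (2.61² − 1.08²) = 4.434 in^2
Swept volume V = A × L; t = V / Q = A·L / Q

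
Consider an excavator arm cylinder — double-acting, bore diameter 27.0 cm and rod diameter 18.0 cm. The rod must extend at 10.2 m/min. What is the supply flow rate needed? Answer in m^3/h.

Q ≈ 35.0 m^3/h

Cap-side area A_cap = π/4 × (27.0 cm)² = 572.6 cm^2
Q = A × v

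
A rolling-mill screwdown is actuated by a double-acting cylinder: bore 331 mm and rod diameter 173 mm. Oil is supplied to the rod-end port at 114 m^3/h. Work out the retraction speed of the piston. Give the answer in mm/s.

v ≈ 506 mm/s

Rod-side annular area A_ann = π/4 × (331² − 173²) = 62540 mm^2
Flow into the rod-end port fills the annular volume.
v = Q / A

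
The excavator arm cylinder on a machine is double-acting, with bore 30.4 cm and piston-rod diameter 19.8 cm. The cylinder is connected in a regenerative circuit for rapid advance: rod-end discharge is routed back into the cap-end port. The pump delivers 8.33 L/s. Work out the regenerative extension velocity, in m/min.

v ≈ 16.2 m/min

In regeneration the rod-end outflow joins the pump flow into the cap end, so the net volume the pump must supply per unit advance equals the rod cross-section area.
Rod cross-section A_rod = π/4 × (19.8 cm)² = 307.9 cm^2
v = Q_pump / A_rod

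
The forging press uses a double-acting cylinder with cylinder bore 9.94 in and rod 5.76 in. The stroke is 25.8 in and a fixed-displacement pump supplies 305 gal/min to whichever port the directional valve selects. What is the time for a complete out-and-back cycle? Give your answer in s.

Cap-side area A_cap = π/4 × (9.94 in)² = 77.60 in^2
Rod-side annular area A_ann = π/4 × (9.94² − 5.76²) = 51.54 in^2
t_ext = A_cap·L/Q = 1.705 s
t_ret = A_ann·L/Q = 1.132 s
t_cycle = t_ext + t_ret

t ≈ 2.84 s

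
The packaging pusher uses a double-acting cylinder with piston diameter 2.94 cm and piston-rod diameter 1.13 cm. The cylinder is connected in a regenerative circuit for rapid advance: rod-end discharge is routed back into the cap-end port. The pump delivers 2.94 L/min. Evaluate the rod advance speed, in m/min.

In regeneration the rod-end outflow joins the pump flow into the cap end, so the net volume the pump must supply per unit advance equals the rod cross-section area.
Rod cross-section A_rod = π/4 × (1.13 cm)² = 1.003 cm^2
v = Q_pump / A_rod

v ≈ 29.3 m/min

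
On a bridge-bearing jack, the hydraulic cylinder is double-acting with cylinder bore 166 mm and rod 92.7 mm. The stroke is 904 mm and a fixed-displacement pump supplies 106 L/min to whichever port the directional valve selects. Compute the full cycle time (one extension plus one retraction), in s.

Cap-side area A_cap = π/4 × (166 mm)² = 21640 mm^2
Rod-side annular area A_ann = π/4 × (166² − 92.7²) = 14890 mm^2
t_ext = A_cap·L/Q = 11.07 s
t_ret = A_ann·L/Q = 7.621 s
t_cycle = t_ext + t_ret

t ≈ 18.7 s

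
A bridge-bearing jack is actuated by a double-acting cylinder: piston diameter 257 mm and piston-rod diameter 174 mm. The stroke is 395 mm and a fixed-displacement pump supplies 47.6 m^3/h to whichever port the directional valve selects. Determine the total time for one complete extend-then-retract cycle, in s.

Cap-side area A_cap = π/4 × (257 mm)² = 51870 mm^2
Rod-side annular area A_ann = π/4 × (257² − 174²) = 28100 mm^2
t_ext = A_cap·L/Q = 1.550 s
t_ret = A_ann·L/Q = 0.8393 s
t_cycle = t_ext + t_ret

t ≈ 2.39 s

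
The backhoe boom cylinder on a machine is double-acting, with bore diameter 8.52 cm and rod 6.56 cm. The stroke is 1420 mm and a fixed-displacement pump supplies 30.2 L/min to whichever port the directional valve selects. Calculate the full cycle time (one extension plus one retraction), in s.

t ≈ 22.6 s

Cap-side area A_cap = π/4 × (8.52 cm)² = 57.01 cm^2
Rod-side annular area A_ann = π/4 × (8.52² − 6.56²) = 23.21 cm^2
t_ext = A_cap·L/Q = 16.08 s
t_ret = A_ann·L/Q = 6.549 s
t_cycle = t_ext + t_ret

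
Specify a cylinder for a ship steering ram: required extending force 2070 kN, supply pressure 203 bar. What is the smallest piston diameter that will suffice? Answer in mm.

D ≈ 360 mm

Extension force acts on the full piston face: F = P × (π/4)D².
D = √(4F / (πP)) = √(4 × 2070 kN / (π × 203 bar))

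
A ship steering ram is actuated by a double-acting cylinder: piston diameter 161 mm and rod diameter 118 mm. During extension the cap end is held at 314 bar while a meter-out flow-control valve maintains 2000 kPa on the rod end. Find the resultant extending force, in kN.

Cap-side area A_cap = π/4 × (161 mm)² = 20360 mm^2
Rod-side annular area A_ann = π/4 × (161² − 118²) = 9422 mm^2
Net thrust = P_cap·A_cap − P_rod·A_ann = 639.3 kN − 18.84 kN

F ≈ 620 kN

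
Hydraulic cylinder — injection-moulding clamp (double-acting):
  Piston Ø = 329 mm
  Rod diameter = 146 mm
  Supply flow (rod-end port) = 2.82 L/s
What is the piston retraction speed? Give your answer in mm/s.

Rod-side annular area A_ann = π/4 × (329² − 146²) = 68270 mm^2
Flow into the rod-end port fills the annular volume.
v = Q / A

v ≈ 41.3 mm/s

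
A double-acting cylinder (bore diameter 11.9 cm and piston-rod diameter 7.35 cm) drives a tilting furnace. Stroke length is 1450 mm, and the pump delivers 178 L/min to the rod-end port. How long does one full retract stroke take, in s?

t ≈ 3.36 s

Rod-side annular area A_ann = π/4 × (11.9² − 7.35²) = 68.79 cm^2
Swept volume V = A × L; t = V / Q = A·L / Q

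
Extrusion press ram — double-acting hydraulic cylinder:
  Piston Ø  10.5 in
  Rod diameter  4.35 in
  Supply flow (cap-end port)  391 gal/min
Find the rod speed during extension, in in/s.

Cap-side area A_cap = π/4 × (10.5 in)² = 86.59 in^2
v = Q / A

v ≈ 17.4 in/s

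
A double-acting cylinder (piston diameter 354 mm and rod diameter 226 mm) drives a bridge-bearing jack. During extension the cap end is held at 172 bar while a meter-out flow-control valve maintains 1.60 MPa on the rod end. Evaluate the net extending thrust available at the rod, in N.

F ≈ 1.60e6 N

Cap-side area A_cap = π/4 × (354 mm)² = 98420 mm^2
Rod-side annular area A_ann = π/4 × (354² − 226²) = 58310 mm^2
Net thrust = P_cap·A_cap − P_rod·A_ann = 1.693e6 N − 93290 N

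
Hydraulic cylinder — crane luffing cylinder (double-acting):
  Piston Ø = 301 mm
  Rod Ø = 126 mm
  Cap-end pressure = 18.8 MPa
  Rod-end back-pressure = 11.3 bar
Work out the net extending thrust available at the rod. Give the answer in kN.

Cap-side area A_cap = π/4 × (301 mm)² = 71160 mm^2
Rod-side annular area A_ann = π/4 × (301² − 126²) = 58690 mm^2
Net thrust = P_cap·A_cap − P_rod·A_ann = 1338 kN − 66.32 kN

F ≈ 1270 kN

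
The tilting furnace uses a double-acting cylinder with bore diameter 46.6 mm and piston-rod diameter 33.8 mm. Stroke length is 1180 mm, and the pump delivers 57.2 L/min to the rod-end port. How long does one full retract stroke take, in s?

Rod-side annular area A_ann = π/4 × (46.6² − 33.8²) = 808.3 mm^2
Swept volume V = A × L; t = V / Q = A·L / Q

t ≈ 1.00 s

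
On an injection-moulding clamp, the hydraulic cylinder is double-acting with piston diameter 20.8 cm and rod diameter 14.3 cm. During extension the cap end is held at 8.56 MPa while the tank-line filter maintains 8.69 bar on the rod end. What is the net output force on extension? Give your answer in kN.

F ≈ 275 kN

Cap-side area A_cap = π/4 × (20.8 cm)² = 339.8 cm^2
Rod-side annular area A_ann = π/4 × (20.8² − 14.3²) = 179.2 cm^2
Net thrust = P_cap·A_cap − P_rod·A_ann = 290.9 kN − 15.57 kN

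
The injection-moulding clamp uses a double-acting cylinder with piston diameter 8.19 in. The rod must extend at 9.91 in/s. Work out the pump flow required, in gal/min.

Q ≈ 136 gal/min

Cap-side area A_cap = π/4 × (8.19 in)² = 52.68 in^2
Q = A × v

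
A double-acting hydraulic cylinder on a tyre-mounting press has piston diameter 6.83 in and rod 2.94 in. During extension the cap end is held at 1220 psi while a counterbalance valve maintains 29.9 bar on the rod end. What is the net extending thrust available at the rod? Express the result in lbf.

Cap-side area A_cap = π/4 × (6.83 in)² = 36.64 in^2
Rod-side annular area A_ann = π/4 × (6.83² − 2.94²) = 29.85 in^2
Net thrust = P_cap·A_cap − P_rod·A_ann = 44700 lbf − 12940 lbf

F ≈ 31800 lbf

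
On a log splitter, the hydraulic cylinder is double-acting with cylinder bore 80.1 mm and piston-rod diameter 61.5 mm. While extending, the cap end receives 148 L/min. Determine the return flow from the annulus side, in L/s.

Cap-side area A_cap = π/4 × (80.1 mm)² = 5039 mm^2
Rod-side annular area A_ann = π/4 × (80.1² − 61.5²) = 2069 mm^2
Piston speed v = Q_in/A_cap; rod-end outflow Q_out = v × A_ann = Q_in × A_ann/A_cap.

Q_out ≈ 1.01 L/s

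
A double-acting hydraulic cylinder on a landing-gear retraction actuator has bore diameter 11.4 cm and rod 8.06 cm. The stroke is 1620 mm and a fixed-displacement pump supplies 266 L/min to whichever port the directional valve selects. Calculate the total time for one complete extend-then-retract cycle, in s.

t ≈ 5.60 s

Cap-side area A_cap = π/4 × (11.4 cm)² = 102.1 cm^2
Rod-side annular area A_ann = π/4 × (11.4² − 8.06²) = 51.05 cm^2
t_ext = A_cap·L/Q = 3.730 s
t_ret = A_ann·L/Q = 1.865 s
t_cycle = t_ext + t_ret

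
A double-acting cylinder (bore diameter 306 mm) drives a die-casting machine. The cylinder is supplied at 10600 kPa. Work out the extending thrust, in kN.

Cap-side area A_cap = π/4 × (306 mm)² = 73540 mm^2
F = P × A_cap = 10600 kPa × A_cap

F ≈ 780 kN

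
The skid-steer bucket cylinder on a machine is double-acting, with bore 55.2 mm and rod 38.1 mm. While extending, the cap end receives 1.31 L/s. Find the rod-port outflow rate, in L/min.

Q_out ≈ 41.2 L/min

Cap-side area A_cap = π/4 × (55.2 mm)² = 2393 mm^2
Rod-side annular area A_ann = π/4 × (55.2² − 38.1²) = 1253 mm^2
Piston speed v = Q_in/A_cap; rod-end outflow Q_out = v × A_ann = Q_in × A_ann/A_cap.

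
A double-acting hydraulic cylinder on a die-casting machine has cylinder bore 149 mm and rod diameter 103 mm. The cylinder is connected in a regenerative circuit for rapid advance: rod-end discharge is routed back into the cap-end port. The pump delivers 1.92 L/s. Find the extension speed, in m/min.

v ≈ 13.8 m/min

In regeneration the rod-end outflow joins the pump flow into the cap end, so the net volume the pump must supply per unit advance equals the rod cross-section area.
Rod cross-section A_rod = π/4 × (103 mm)² = 8332 mm^2
v = Q_pump / A_rod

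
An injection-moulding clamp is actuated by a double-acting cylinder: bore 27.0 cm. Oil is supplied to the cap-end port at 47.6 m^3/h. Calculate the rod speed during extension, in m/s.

Cap-side area A_cap = π/4 × (27.0 cm)² = 572.6 cm^2
v = Q / A

v ≈ 0.231 m/s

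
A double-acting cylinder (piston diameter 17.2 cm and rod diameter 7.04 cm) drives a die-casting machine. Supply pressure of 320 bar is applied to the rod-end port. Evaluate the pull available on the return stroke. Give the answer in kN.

Rod-side annular area A_ann = π/4 × (17.2² − 7.04²) = 193.4 cm^2
On retraction the pressure acts on the annular area (bore minus rod).
F = P × A_ann

F ≈ 619 kN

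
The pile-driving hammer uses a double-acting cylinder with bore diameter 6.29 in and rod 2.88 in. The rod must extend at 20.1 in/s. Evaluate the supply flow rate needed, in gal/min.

Q ≈ 162 gal/min

Cap-side area A_cap = π/4 × (6.29 in)² = 31.07 in^2
Q = A × v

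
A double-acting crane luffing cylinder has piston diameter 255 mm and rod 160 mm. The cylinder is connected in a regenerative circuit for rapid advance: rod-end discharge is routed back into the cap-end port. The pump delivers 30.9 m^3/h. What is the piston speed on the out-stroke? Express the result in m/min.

In regeneration the rod-end outflow joins the pump flow into the cap end, so the net volume the pump must supply per unit advance equals the rod cross-section area.
Rod cross-section A_rod = π/4 × (160 mm)² = 20110 mm^2
v = Q_pump / A_rod

v ≈ 25.6 m/min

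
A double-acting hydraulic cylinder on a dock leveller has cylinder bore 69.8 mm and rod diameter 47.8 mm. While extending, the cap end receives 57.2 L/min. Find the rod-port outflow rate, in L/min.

Q_out ≈ 30.4 L/min

Cap-side area A_cap = π/4 × (69.8 mm)² = 3826 mm^2
Rod-side annular area A_ann = π/4 × (69.8² − 47.8²) = 2032 mm^2
Piston speed v = Q_in/A_cap; rod-end outflow Q_out = v × A_ann = Q_in × A_ann/A_cap.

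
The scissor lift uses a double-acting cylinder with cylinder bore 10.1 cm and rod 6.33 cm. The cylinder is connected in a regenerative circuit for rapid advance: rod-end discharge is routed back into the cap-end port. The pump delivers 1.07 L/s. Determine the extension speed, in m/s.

In regeneration the rod-end outflow joins the pump flow into the cap end, so the net volume the pump must supply per unit advance equals the rod cross-section area.
Rod cross-section A_rod = π/4 × (6.33 cm)² = 31.47 cm^2
v = Q_pump / A_rod

v ≈ 0.340 m/s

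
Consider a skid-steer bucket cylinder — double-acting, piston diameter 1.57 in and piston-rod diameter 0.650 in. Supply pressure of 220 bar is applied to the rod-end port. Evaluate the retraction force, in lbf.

F ≈ 5120 lbf

Rod-side annular area A_ann = π/4 × (1.57² − 0.650²) = 1.604 in^2
On retraction the pressure acts on the annular area (bore minus rod).
F = P × A_ann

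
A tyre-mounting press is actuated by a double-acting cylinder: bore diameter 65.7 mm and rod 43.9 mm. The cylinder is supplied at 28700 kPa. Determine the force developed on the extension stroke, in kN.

Cap-side area A_cap = π/4 × (65.7 mm)² = 3390 mm^2
F = P × A_cap = 28700 kPa × A_cap

F ≈ 97.3 kN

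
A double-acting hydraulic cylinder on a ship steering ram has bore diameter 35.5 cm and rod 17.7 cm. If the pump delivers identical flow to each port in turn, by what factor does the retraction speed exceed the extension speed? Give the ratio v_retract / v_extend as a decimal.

v_ret/v_ext ≈ 1.33

Cap-side area A_cap = π/4 × (35.5 cm)² = 989.8 cm^2
Rod-side annular area A_ann = π/4 × (35.5² − 17.7²) = 743.7 cm^2
For equal Q, v ∝ 1/A, so v_ret/v_ext = A_cap/A_ann.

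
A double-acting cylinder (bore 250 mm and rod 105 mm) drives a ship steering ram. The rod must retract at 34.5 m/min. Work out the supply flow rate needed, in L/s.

Q ≈ 23.2 L/s

Rod-side annular area A_ann = π/4 × (250² − 105²) = 40430 mm^2
Q = A × v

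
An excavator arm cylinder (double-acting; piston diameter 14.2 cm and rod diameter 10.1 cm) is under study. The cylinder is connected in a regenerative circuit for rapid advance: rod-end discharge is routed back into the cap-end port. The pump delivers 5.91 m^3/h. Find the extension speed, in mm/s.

v ≈ 205 mm/s

In regeneration the rod-end outflow joins the pump flow into the cap end, so the net volume the pump must supply per unit advance equals the rod cross-section area.
Rod cross-section A_rod = π/4 × (10.1 cm)² = 80.12 cm^2
v = Q_pump / A_rod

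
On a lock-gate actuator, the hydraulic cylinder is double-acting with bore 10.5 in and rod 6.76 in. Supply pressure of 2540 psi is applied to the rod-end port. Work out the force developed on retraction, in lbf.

F ≈ 1.29e5 lbf

Rod-side annular area A_ann = π/4 × (10.5² − 6.76²) = 50.70 in^2
On retraction the pressure acts on the annular area (bore minus rod).
F = P × A_ann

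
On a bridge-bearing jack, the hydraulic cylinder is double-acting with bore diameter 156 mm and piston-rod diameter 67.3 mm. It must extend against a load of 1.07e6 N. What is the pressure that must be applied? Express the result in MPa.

Cap-side area A_cap = π/4 × (156 mm)² = 19110 mm^2
P = F / A = 1.07e6 N / A

P ≈ 56.0 MPa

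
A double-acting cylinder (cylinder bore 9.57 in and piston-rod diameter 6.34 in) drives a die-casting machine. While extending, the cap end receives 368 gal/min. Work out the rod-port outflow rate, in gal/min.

Q_out ≈ 206 gal/min

Cap-side area A_cap = π/4 × (9.57 in)² = 71.93 in^2
Rod-side annular area A_ann = π/4 × (9.57² − 6.34²) = 40.36 in^2
Piston speed v = Q_in/A_cap; rod-end outflow Q_out = v × A_ann = Q_in × A_ann/A_cap.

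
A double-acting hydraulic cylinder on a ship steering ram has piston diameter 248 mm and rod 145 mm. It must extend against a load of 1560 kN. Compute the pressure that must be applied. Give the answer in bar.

P ≈ 323 bar

Cap-side area A_cap = π/4 × (248 mm)² = 48310 mm^2
P = F / A = 1560 kN / A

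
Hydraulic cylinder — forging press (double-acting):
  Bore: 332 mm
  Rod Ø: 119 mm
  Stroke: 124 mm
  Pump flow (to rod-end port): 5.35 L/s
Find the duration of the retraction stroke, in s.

t ≈ 1.75 s

Rod-side annular area A_ann = π/4 × (332² − 119²) = 75450 mm^2
Swept volume V = A × L; t = V / Q = A·L / Q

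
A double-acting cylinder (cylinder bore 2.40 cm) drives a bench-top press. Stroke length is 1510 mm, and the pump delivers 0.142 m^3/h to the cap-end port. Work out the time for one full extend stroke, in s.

Cap-side area A_cap = π/4 × (2.40 cm)² = 4.524 cm^2
Swept volume V = A × L; t = V / Q = A·L / Q

t ≈ 17.3 s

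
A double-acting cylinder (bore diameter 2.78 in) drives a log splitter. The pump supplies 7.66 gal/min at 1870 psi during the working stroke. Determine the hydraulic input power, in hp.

Hydraulic power = P × Q

W ≈ 8.36 hp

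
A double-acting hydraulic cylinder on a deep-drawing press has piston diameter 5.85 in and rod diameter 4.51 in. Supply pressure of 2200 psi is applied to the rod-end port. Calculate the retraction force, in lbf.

Rod-side annular area A_ann = π/4 × (5.85² − 4.51²) = 10.90 in^2
On retraction the pressure acts on the annular area (bore minus rod).
F = P × A_ann

F ≈ 24000 lbf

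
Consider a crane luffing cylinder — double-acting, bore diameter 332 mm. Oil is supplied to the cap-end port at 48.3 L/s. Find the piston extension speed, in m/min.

Cap-side area A_cap = π/4 × (332 mm)² = 86570 mm^2
v = Q / A

v ≈ 33.5 m/min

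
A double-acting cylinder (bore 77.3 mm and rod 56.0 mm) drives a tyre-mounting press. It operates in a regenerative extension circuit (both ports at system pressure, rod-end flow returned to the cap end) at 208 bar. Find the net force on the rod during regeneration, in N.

F ≈ 51200 N

With equal pressure on both faces, forces on the annular region cancel; the net push is pressure × rod cross-section.
Rod cross-section A_rod = π/4 × (56.0 mm)² = 2463 mm^2
F = P × A_rod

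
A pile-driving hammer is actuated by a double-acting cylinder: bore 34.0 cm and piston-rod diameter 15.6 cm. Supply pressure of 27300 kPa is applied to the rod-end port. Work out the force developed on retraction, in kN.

F ≈ 1960 kN

Rod-side annular area A_ann = π/4 × (34.0² − 15.6²) = 716.8 cm^2
On retraction the pressure acts on the annular area (bore minus rod).
F = P × A_ann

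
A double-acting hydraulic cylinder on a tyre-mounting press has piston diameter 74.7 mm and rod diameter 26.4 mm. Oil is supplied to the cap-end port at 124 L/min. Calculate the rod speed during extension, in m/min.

v ≈ 28.3 m/min

Cap-side area A_cap = π/4 × (74.7 mm)² = 4383 mm^2
v = Q / A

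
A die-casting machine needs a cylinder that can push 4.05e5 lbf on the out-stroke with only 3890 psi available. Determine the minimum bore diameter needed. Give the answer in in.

D ≈ 11.5 in

Extension force acts on the full piston face: F = P × (π/4)D².
D = √(4F / (πP)) = √(4 × 4.05e5 lbf / (π × 3890 psi))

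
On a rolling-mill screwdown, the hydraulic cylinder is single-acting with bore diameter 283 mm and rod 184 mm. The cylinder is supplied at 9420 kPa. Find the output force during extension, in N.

F ≈ 5.93e5 N

Cap-side area A_cap = π/4 × (283 mm)² = 62900 mm^2
F = P × A_cap = 9420 kPa × A_cap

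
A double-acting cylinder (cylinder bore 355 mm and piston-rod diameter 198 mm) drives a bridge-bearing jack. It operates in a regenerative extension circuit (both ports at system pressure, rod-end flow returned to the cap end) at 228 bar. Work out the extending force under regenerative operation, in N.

F ≈ 7.02e5 N

With equal pressure on both faces, forces on the annular region cancel; the net push is pressure × rod cross-section.
Rod cross-section A_rod = π/4 × (198 mm)² = 30790 mm^2
F = P × A_rod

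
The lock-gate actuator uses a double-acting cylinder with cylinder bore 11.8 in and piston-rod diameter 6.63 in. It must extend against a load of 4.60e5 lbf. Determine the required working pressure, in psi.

Cap-side area A_cap = π/4 × (11.8 in)² = 109.4 in^2
P = F / A = 4.60e5 lbf / A

P ≈ 4210 psi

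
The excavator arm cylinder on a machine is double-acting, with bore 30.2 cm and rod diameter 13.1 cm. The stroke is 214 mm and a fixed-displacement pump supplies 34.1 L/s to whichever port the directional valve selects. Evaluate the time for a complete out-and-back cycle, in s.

Cap-side area A_cap = π/4 × (30.2 cm)² = 716.3 cm^2
Rod-side annular area A_ann = π/4 × (30.2² − 13.1²) = 581.5 cm^2
t_ext = A_cap·L/Q = 0.4495 s
t_ret = A_ann·L/Q = 0.3649 s
t_cycle = t_ext + t_ret

t ≈ 0.814 s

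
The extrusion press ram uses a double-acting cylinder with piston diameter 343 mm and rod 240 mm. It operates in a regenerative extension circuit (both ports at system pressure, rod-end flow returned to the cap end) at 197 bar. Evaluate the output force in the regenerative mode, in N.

F ≈ 8.91e5 N

With equal pressure on both faces, forces on the annular region cancel; the net push is pressure × rod cross-section.
Rod cross-section A_rod = π/4 × (240 mm)² = 45240 mm^2
F = P × A_rod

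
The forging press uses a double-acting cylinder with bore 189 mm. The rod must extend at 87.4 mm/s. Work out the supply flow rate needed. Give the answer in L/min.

Cap-side area A_cap = π/4 × (189 mm)² = 28060 mm^2
Q = A × v

Q ≈ 147 L/min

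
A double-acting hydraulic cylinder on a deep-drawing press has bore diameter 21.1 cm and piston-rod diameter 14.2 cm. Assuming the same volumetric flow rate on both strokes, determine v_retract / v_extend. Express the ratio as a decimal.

v_ret/v_ext ≈ 1.83

Cap-side area A_cap = π/4 × (21.1 cm)² = 349.7 cm^2
Rod-side annular area A_ann = π/4 × (21.1² − 14.2²) = 191.3 cm^2
For equal Q, v ∝ 1/A, so v_ret/v_ext = A_cap/A_ann.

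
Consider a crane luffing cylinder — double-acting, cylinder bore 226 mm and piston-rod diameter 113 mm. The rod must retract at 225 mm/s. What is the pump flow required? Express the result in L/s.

Rod-side annular area A_ann = π/4 × (226² − 113²) = 30090 mm^2
Q = A × v

Q ≈ 6.77 L/s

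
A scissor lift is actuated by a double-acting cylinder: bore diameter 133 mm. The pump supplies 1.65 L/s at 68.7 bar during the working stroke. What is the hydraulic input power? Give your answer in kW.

Hydraulic power = P × Q

W ≈ 11.3 kW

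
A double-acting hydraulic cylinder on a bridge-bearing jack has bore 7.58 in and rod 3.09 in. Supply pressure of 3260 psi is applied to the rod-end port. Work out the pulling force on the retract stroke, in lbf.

Rod-side annular area A_ann = π/4 × (7.58² − 3.09²) = 37.63 in^2
On retraction the pressure acts on the annular area (bore minus rod).
F = P × A_ann

F ≈ 1.23e5 lbf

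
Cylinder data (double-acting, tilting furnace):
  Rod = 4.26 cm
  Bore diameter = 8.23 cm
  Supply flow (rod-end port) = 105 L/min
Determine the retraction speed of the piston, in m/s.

Rod-side annular area A_ann = π/4 × (8.23² − 4.26²) = 38.94 cm^2
Flow into the rod-end port fills the annular volume.
v = Q / A

v ≈ 0.449 m/s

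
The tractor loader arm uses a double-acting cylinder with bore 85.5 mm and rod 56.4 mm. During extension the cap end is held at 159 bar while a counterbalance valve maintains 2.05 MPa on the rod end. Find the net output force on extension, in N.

Cap-side area A_cap = π/4 × (85.5 mm)² = 5741 mm^2
Rod-side annular area A_ann = π/4 × (85.5² − 56.4²) = 3243 mm^2
Net thrust = P_cap·A_cap − P_rod·A_ann = 91290 N − 6648 N

F ≈ 84600 N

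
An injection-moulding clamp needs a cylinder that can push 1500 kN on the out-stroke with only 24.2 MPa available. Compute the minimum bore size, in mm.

D ≈ 281 mm

Extension force acts on the full piston face: F = P × (π/4)D².
D = √(4F / (πP)) = √(4 × 1500 kN / (π × 24.2 MPa))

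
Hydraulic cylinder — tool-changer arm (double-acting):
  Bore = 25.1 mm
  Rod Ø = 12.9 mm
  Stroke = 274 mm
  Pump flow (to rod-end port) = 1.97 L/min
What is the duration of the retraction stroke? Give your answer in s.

t ≈ 3.04 s

Rod-side annular area A_ann = π/4 × (25.1² − 12.9²) = 364.1 mm^2
Swept volume V = A × L; t = V / Q = A·L / Q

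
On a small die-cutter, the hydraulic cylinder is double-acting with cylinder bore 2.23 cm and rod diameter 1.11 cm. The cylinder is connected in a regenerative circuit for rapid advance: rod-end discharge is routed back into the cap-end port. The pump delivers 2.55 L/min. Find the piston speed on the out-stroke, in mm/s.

v ≈ 439 mm/s

In regeneration the rod-end outflow joins the pump flow into the cap end, so the net volume the pump must supply per unit advance equals the rod cross-section area.
Rod cross-section A_rod = π/4 × (1.11 cm)² = 0.9677 cm^2
v = Q_pump / A_rod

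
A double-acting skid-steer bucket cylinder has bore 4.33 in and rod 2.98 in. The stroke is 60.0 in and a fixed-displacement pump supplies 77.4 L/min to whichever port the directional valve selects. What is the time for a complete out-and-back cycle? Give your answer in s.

t ≈ 17.1 s

Cap-side area A_cap = π/4 × (4.33 in)² = 14.73 in^2
Rod-side annular area A_ann = π/4 × (4.33² − 2.98²) = 7.751 in^2
t_ext = A_cap·L/Q = 11.22 s
t_ret = A_ann·L/Q = 5.907 s
t_cycle = t_ext + t_ret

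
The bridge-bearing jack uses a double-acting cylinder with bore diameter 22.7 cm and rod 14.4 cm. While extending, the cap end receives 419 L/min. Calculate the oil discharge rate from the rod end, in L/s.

Q_out ≈ 4.17 L/s

Cap-side area A_cap = π/4 × (22.7 cm)² = 404.7 cm^2
Rod-side annular area A_ann = π/4 × (22.7² − 14.4²) = 241.8 cm^2
Piston speed v = Q_in/A_cap; rod-end outflow Q_out = v × A_ann = Q_in × A_ann/A_cap.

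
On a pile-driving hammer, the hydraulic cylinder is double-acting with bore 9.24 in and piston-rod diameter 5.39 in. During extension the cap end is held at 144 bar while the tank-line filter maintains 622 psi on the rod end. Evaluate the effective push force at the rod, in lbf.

Cap-side area A_cap = π/4 × (9.24 in)² = 67.06 in^2
Rod-side annular area A_ann = π/4 × (9.24² − 5.39²) = 44.24 in^2
Net thrust = P_cap·A_cap − P_rod·A_ann = 1.400e5 lbf − 27520 lbf

F ≈ 1.13e5 lbf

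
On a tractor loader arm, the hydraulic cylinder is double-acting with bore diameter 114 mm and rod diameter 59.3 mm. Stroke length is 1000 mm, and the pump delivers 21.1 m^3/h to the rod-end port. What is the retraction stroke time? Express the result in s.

t ≈ 1.27 s

Rod-side annular area A_ann = π/4 × (114² − 59.3²) = 7445 mm^2
Swept volume V = A × L; t = V / Q = A·L / Q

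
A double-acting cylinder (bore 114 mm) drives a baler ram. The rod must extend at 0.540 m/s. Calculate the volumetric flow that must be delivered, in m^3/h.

Cap-side area A_cap = π/4 × (114 mm)² = 10210 mm^2
Q = A × v

Q ≈ 19.8 m^3/h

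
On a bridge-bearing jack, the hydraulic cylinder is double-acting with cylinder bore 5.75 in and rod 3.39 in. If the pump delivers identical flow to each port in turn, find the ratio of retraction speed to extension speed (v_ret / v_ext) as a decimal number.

Cap-side area A_cap = π/4 × (5.75 in)² = 25.97 in^2
Rod-side annular area A_ann = π/4 × (5.75² − 3.39²) = 16.94 in^2
For equal Q, v ∝ 1/A, so v_ret/v_ext = A_cap/A_ann.

v_ret/v_ext ≈ 1.53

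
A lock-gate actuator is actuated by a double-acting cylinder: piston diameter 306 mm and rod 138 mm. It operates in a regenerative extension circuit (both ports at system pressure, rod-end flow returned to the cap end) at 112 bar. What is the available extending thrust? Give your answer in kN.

With equal pressure on both faces, forces on the annular region cancel; the net push is pressure × rod cross-section.
Rod cross-section A_rod = π/4 × (138 mm)² = 14960 mm^2
F = P × A_rod

F ≈ 168 kN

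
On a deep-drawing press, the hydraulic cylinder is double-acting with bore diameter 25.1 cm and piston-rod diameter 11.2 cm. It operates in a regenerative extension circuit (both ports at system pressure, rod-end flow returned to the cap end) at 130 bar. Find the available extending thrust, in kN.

With equal pressure on both faces, forces on the annular region cancel; the net push is pressure × rod cross-section.
Rod cross-section A_rod = π/4 × (11.2 cm)² = 98.52 cm^2
F = P × A_rod

F ≈ 128 kN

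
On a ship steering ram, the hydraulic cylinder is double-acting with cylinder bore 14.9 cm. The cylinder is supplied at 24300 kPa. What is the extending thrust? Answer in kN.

F ≈ 424 kN

Cap-side area A_cap = π/4 × (14.9 cm)² = 174.4 cm^2
F = P × A_cap = 24300 kPa × A_cap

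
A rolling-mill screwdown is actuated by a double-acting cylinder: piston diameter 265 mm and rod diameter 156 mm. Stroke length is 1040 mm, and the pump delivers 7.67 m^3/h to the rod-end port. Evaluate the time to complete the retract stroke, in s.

Rod-side annular area A_ann = π/4 × (265² − 156²) = 36040 mm^2
Swept volume V = A × L; t = V / Q = A·L / Q

t ≈ 17.6 s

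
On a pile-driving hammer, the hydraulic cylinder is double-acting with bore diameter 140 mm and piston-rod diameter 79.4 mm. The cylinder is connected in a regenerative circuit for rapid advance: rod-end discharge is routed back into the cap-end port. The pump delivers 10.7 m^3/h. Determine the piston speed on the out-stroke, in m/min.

In regeneration the rod-end outflow joins the pump flow into the cap end, so the net volume the pump must supply per unit advance equals the rod cross-section area.
Rod cross-section A_rod = π/4 × (79.4 mm)² = 4951 mm^2
v = Q_pump / A_rod

v ≈ 36.0 m/min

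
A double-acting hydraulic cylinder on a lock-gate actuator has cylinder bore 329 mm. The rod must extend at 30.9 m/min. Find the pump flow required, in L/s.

Q ≈ 43.8 L/s

Cap-side area A_cap = π/4 × (329 mm)² = 85010 mm^2
Q = A × v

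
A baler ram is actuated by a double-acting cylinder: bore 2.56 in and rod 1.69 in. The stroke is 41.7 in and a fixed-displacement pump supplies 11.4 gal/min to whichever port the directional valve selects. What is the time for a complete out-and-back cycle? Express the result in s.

t ≈ 7.65 s

Cap-side area A_cap = π/4 × (2.56 in)² = 5.147 in^2
Rod-side annular area A_ann = π/4 × (2.56² − 1.69²) = 2.904 in^2
t_ext = A_cap·L/Q = 4.890 s
t_ret = A_ann·L/Q = 2.759 s
t_cycle = t_ext + t_ret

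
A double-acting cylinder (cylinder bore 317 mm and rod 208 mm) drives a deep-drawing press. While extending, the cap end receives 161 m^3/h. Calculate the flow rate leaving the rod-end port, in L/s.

Cap-side area A_cap = π/4 × (317 mm)² = 78920 mm^2
Rod-side annular area A_ann = π/4 × (317² − 208²) = 44940 mm^2
Piston speed v = Q_in/A_cap; rod-end outflow Q_out = v × A_ann = Q_in × A_ann/A_cap.

Q_out ≈ 25.5 L/s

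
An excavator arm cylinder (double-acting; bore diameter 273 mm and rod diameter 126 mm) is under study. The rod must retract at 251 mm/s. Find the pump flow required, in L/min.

Q ≈ 694 L/min

Rod-side annular area A_ann = π/4 × (273² − 126²) = 46070 mm^2
Q = A × v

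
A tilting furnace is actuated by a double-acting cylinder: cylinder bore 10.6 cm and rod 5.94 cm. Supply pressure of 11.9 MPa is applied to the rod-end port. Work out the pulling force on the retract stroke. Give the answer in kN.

Rod-side annular area A_ann = π/4 × (10.6² − 5.94²) = 60.54 cm^2
On retraction the pressure acts on the annular area (bore minus rod).
F = P × A_ann

F ≈ 72.0 kN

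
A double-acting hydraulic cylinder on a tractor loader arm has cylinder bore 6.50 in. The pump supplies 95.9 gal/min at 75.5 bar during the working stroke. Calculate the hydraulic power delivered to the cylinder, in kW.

Hydraulic power = P × Q

W ≈ 45.7 kW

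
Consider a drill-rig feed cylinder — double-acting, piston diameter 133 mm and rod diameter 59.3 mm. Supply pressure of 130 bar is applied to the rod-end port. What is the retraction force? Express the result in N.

Rod-side annular area A_ann = π/4 × (133² − 59.3²) = 11130 mm^2
On retraction the pressure acts on the annular area (bore minus rod).
F = P × A_ann

F ≈ 1.45e5 N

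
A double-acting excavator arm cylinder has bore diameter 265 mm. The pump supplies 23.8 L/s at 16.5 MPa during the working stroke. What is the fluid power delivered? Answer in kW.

W ≈ 393 kW

Hydraulic power = P × Q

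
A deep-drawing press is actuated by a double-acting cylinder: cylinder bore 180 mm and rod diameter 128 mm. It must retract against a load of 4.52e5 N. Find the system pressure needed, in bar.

P ≈ 359 bar

Rod-side annular area A_ann = π/4 × (180² − 128²) = 12580 mm^2
Retraction: pressure acts on the annular area.
P = F / A = 4.52e5 N / A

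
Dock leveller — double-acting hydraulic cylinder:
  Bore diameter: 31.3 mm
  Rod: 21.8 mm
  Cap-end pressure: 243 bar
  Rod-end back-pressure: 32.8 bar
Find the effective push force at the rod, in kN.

F ≈ 17.4 kN

Cap-side area A_cap = π/4 × (31.3 mm)² = 769.4 mm^2
Rod-side annular area A_ann = π/4 × (31.3² − 21.8²) = 396.2 mm^2
Net thrust = P_cap·A_cap − P_rod·A_ann = 18.70 kN − 1.300 kN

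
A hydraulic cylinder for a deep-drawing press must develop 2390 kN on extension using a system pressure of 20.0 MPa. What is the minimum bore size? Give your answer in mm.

D ≈ 390 mm

Extension force acts on the full piston face: F = P × (π/4)D².
D = √(4F / (πP)) = √(4 × 2390 kN / (π × 20.0 MPa))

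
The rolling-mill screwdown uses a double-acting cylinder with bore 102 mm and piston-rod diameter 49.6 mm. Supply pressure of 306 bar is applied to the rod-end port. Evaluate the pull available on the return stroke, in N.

F ≈ 1.91e5 N

Rod-side annular area A_ann = π/4 × (102² − 49.6²) = 6239 mm^2
On retraction the pressure acts on the annular area (bore minus rod).
F = P × A_ann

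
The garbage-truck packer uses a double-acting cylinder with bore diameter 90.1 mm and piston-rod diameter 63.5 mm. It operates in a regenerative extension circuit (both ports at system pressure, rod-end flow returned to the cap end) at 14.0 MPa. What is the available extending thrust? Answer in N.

With equal pressure on both faces, forces on the annular region cancel; the net push is pressure × rod cross-section.
Rod cross-section A_rod = π/4 × (63.5 mm)² = 3167 mm^2
F = P × A_rod

F ≈ 44300 N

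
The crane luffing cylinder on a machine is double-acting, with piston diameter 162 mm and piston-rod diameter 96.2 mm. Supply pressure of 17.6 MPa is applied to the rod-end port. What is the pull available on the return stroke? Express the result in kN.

Rod-side annular area A_ann = π/4 × (162² − 96.2²) = 13340 mm^2
On retraction the pressure acts on the annular area (bore minus rod).
F = P × A_ann

F ≈ 235 kN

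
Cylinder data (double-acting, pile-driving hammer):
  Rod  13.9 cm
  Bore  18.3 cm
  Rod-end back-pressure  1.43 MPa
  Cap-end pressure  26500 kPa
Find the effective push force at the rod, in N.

F ≈ 6.81e5 N

Cap-side area A_cap = π/4 × (18.3 cm)² = 263.0 cm^2
Rod-side annular area A_ann = π/4 × (18.3² − 13.9²) = 111.3 cm^2
Net thrust = P_cap·A_cap − P_rod·A_ann = 6.970e5 N − 15910 N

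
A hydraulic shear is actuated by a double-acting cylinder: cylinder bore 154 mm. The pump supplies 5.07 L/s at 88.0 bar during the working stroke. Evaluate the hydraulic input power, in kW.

Hydraulic power = P × Q

W ≈ 44.6 kW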